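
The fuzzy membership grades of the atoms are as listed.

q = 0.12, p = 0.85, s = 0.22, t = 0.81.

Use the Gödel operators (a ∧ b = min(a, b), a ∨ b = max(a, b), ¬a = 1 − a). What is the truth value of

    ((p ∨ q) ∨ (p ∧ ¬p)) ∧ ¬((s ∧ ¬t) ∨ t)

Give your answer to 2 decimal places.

p ∨ q = max(a, b) on (0.85, 0.12) = 0.85
¬p = 1 − 0.85 = 0.15
p ∧ ¬p = min(a, b) on (0.85, 0.15) = 0.15
(p ∨ q) ∨ (p ∧ ¬p) = max(a, b) on (0.85, 0.15) = 0.85
¬t = 1 − 0.81 = 0.19
s ∧ ¬t = min(a, b) on (0.22, 0.19) = 0.19
(s ∧ ¬t) ∨ t = max(a, b) on (0.19, 0.81) = 0.81
¬((s ∧ ¬t) ∨ t) = 1 − 0.81 = 0.19
((p ∨ q) ∨ (p ∧ ¬p)) ∧ ¬((s ∧ ¬t) ∨ t) = min(a, b) on (0.85, 0.19) = 0.19

0.19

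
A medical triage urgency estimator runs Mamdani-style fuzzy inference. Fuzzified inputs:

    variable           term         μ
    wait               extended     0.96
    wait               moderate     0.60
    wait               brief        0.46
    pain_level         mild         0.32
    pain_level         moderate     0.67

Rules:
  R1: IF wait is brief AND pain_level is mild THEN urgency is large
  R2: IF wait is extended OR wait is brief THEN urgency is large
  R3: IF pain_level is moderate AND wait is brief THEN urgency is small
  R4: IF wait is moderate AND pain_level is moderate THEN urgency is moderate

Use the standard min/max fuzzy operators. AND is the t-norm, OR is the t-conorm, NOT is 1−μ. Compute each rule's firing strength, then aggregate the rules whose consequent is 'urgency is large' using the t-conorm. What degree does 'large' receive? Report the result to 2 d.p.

0.96

R1: brief=0.46, mild=0.32; AND[min(a, b)] → w = 0.32
R2: extended=0.96, brief=0.46; OR[max(a, b)] → w = 0.96
R3: moderate=0.67, brief=0.46; AND[min(a, b)] → w = 0.46
R4: moderate=0.60, moderate=0.67; AND[min(a, b)] → w = 0.60
Rules with consequent 'large': {R1, R2} → strengths 0.32, 0.96
Aggregate via t-conorm [max(a, b)]: 0.96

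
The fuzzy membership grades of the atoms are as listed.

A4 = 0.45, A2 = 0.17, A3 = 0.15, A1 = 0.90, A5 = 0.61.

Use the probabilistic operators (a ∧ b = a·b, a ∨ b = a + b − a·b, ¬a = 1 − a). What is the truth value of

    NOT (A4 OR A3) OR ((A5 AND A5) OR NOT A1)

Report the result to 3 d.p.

0.699

A4 OR A3 = a + b − a·b on (0.4500, 0.1500) = 0.5325
NOT (A4 OR A3) = 1 − 0.5325 = 0.4675
A5 AND A5 = a·b on (0.6100, 0.6100) = 0.3721
NOT A1 = 1 − 0.9000 = 0.1000
(A5 AND A5) OR NOT A1 = a + b − a·b on (0.3721, 0.1000) = 0.4349
NOT (A4 OR A3) OR ((A5 AND A5) OR NOT A1) = a + b − a·b on (0.4675, 0.4349) = 0.6991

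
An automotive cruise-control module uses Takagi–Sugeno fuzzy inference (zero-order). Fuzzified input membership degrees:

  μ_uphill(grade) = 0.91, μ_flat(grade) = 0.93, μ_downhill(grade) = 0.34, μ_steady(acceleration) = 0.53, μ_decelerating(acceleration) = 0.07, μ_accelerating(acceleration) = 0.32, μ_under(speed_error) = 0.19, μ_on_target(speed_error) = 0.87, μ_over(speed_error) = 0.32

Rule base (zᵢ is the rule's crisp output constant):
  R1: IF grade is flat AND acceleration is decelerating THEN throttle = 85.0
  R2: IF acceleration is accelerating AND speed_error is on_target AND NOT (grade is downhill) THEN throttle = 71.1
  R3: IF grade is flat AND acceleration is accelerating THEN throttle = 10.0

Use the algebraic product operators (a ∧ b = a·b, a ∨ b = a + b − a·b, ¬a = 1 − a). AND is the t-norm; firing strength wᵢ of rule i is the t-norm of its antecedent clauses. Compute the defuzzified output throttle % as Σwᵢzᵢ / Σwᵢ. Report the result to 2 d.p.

R1 (z=85.0): flat=0.93, decelerating=0.07; AND[a·b] → w = 0.0651
R2 (z=71.1): accelerating=0.32, on_target=0.87, ¬downhill=1−0.34=0.66; AND[a·b] → w = 0.1837
R3 (z=10.0): flat=0.93, accelerating=0.32; AND[a·b] → w = 0.2976
Weighted average = (0.0651·85.0 + 0.1837·71.1 + 0.2976·10.0) / (0.0651 + 0.1837 + 0.2976)
  = 21.5737 / 0.5464 = 39.48

39.48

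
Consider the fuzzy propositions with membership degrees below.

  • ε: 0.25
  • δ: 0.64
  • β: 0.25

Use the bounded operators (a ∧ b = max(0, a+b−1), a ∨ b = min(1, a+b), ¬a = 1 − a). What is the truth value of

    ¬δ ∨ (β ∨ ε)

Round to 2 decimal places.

¬δ = 1 − 0.64 = 0.36
β ∨ ε = min(1, a+b) on (0.25, 0.25) = 0.50
¬δ ∨ (β ∨ ε) = min(1, a+b) on (0.36, 0.50) = 0.86

0.86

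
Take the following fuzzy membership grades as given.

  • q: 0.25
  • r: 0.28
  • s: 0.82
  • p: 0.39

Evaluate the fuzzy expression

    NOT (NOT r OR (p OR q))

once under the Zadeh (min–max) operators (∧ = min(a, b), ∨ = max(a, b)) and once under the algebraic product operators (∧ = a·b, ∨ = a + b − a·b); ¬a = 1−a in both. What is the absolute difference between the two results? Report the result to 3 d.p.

0.152

Under Zadeh (min–max):
  NOT r = 1 − 0.28 = 0.72
  p OR q = max(a, b) on (0.39, 0.25) = 0.39
  NOT r OR (p OR q) = max(a, b) on (0.72, 0.39) = 0.72
  NOT (NOT r OR (p OR q)) = 1 − 0.72 = 0.28
  → value = 0.2800
Under algebraic product:
  NOT r = 1 − 0.2800 = 0.7200
  p OR q = a + b − a·b on (0.3900, 0.2500) = 0.5425
  NOT r OR (p OR q) = a + b − a·b on (0.7200, 0.5425) = 0.8719
  NOT (NOT r OR (p OR q)) = 1 − 0.8719 = 0.1281
  → value = 0.1281
|0.2800 − 0.1281| = 0.152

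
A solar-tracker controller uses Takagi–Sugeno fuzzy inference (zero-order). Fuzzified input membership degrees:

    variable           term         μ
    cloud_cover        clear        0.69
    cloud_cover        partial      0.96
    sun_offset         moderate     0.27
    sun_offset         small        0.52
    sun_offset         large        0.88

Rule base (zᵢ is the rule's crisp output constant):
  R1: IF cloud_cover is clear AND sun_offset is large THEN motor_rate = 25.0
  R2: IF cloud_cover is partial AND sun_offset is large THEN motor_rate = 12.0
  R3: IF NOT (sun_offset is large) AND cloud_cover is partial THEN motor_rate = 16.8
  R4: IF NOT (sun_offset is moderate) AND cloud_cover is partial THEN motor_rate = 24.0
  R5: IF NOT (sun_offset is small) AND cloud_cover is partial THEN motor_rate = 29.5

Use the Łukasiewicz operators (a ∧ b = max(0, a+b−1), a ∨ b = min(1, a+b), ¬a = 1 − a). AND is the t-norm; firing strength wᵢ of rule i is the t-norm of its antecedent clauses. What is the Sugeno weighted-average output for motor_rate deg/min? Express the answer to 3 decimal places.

R1 (z=25.0): clear=0.69, large=0.88; AND[max(0, a+b−1)] → w = 0.57
R2 (z=12.0): partial=0.96, large=0.88; AND[max(0, a+b−1)] → w = 0.84
R3 (z=16.8): ¬large=1−0.88=0.12, partial=0.96; AND[max(0, a+b−1)] → w = 0.08
R4 (z=24.0): ¬moderate=1−0.27=0.73, partial=0.96; AND[max(0, a+b−1)] → w = 0.69
R5 (z=29.5): ¬small=1−0.52=0.48, partial=0.96; AND[max(0, a+b−1)] → w = 0.44
Weighted average = (0.57·25.0 + 0.84·12.0 + 0.08·16.8 + 0.69·24.0 + 0.44·29.5) / (0.57 + 0.84 + 0.08 + 0.69 + 0.44)
  = 55.2140 / 2.6200 = 21.074

21.074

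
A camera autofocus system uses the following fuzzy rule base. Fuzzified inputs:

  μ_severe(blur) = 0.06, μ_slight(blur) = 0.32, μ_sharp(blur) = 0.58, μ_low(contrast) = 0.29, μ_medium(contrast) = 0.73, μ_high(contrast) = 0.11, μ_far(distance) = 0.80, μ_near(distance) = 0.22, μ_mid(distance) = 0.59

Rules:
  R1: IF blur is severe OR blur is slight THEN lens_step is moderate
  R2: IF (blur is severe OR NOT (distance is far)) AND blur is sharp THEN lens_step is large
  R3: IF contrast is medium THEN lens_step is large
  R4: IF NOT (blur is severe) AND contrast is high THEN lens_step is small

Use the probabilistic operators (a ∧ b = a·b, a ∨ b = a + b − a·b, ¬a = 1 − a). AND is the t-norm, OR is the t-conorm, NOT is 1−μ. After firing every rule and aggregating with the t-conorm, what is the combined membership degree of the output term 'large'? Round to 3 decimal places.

R1: severe=0.06, slight=0.32; OR[a + b − a·b] → w = 0.3608
R2: (severe=0.06 OR ¬far=1−0.80=0.20) = 0.2480; AND[a·b] with sharp=0.58 → w = 0.1438
R3: medium=0.73 → w = 0.7300
R4: ¬severe=1−0.06=0.94, high=0.11; AND[a·b] → w = 0.1034
Rules with consequent 'large': {R2, R3} → strengths 0.1438, 0.7300
Aggregate via t-conorm [a + b − a·b]: 0.7688

0.769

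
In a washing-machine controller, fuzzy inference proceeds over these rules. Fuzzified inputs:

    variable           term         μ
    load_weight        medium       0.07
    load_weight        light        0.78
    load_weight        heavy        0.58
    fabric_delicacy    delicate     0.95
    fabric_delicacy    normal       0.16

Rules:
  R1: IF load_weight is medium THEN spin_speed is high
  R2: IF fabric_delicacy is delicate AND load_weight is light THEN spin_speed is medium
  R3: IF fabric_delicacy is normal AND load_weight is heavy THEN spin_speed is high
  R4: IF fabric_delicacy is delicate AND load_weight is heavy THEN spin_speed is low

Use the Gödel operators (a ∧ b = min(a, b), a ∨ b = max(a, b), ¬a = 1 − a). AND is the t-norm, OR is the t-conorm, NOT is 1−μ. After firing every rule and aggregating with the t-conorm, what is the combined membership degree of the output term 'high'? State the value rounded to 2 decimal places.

R1: medium=0.07 → w = 0.07
R2: delicate=0.95, light=0.78; AND[min(a, b)] → w = 0.78
R3: normal=0.16, heavy=0.58; AND[min(a, b)] → w = 0.16
R4: delicate=0.95, heavy=0.58; AND[min(a, b)] → w = 0.58
Rules with consequent 'high': {R1, R3} → strengths 0.07, 0.16
Aggregate via t-conorm [max(a, b)]: 0.16

0.16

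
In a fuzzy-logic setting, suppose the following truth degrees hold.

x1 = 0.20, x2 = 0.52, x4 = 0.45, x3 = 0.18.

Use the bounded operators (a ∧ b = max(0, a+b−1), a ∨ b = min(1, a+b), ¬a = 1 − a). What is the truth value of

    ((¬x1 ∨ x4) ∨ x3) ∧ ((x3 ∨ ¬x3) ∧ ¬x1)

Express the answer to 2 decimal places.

0.80

¬x1 = 1 − 0.20 = 0.80
¬x1 ∨ x4 = min(1, a+b) on (0.80, 0.45) = 1.00
(¬x1 ∨ x4) ∨ x3 = min(1, a+b) on (1.00, 0.18) = 1.00
¬x3 = 1 − 0.18 = 0.82
x3 ∨ ¬x3 = min(1, a+b) on (0.18, 0.82) = 1.00
¬x1 = 1 − 0.20 = 0.80
(x3 ∨ ¬x3) ∧ ¬x1 = max(0, a+b−1) on (1.00, 0.80) = 0.80
((¬x1 ∨ x4) ∨ x3) ∧ ((x3 ∨ ¬x3) ∧ ¬x1) = max(0, a+b−1) on (1.00, 0.80) = 0.80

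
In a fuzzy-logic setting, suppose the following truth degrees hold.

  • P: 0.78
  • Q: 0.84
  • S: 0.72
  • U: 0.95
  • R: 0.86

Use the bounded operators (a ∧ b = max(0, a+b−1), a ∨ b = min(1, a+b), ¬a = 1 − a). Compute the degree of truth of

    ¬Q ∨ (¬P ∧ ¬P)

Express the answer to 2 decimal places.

0.16

¬Q = 1 − 0.84 = 0.16
¬P = 1 − 0.78 = 0.22
¬P = 1 − 0.78 = 0.22
¬P ∧ ¬P = max(0, a+b−1) on (0.22, 0.22) = 0.00
¬Q ∨ (¬P ∧ ¬P) = min(1, a+b) on (0.16, 0.00) = 0.16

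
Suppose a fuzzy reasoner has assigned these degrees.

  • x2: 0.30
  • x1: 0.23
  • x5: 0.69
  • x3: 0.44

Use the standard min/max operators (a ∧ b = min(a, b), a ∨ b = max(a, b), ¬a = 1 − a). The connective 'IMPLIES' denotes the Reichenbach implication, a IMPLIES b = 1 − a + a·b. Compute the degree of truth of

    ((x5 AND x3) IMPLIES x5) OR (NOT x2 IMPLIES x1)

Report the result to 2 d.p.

0.86

x5 AND x3 = min(a, b) on (0.69, 0.44) = 0.44
(x5 AND x3) IMPLIES x5  [Reichenbach: 1 − a + a·b] with a=0.44, b=0.69 → 0.86
NOT x2 = 1 − 0.30 = 0.70
NOT x2 IMPLIES x1  [Reichenbach: 1 − a + a·b] with a=0.70, b=0.23 → 0.46
((x5 AND x3) IMPLIES x5) OR (NOT x2 IMPLIES x1) = max(a, b) on (0.86, 0.46) = 0.86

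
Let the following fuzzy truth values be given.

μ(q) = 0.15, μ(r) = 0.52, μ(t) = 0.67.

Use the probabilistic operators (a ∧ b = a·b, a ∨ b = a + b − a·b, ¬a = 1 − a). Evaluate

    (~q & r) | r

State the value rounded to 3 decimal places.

~q = 1 − 0.1500 = 0.8500
~q & r = a·b on (0.8500, 0.5200) = 0.4420
(~q & r) | r = a + b − a·b on (0.4420, 0.5200) = 0.7322

0.732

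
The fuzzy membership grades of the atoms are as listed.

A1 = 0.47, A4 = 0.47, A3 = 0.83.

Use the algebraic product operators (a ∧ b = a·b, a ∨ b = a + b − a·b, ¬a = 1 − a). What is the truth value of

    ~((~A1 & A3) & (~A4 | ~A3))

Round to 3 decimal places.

0.732

~A1 = 1 − 0.4700 = 0.5300
~A1 & A3 = a·b on (0.5300, 0.8300) = 0.4399
~A4 = 1 − 0.4700 = 0.5300
~A3 = 1 − 0.8300 = 0.1700
~A4 | ~A3 = a + b − a·b on (0.5300, 0.1700) = 0.6099
(~A1 & A3) & (~A4 | ~A3) = a·b on (0.4399, 0.6099) = 0.2683
~((~A1 & A3) & (~A4 | ~A3)) = 1 − 0.2683 = 0.7317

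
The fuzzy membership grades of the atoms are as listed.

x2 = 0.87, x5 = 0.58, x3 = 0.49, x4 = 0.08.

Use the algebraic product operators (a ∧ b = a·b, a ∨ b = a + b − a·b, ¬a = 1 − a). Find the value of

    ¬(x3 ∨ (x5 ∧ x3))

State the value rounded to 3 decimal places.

0.365

x5 ∧ x3 = a·b on (0.5800, 0.4900) = 0.2842
x3 ∨ (x5 ∧ x3) = a + b − a·b on (0.4900, 0.2842) = 0.6349
¬(x3 ∨ (x5 ∧ x3)) = 1 − 0.6349 = 0.3651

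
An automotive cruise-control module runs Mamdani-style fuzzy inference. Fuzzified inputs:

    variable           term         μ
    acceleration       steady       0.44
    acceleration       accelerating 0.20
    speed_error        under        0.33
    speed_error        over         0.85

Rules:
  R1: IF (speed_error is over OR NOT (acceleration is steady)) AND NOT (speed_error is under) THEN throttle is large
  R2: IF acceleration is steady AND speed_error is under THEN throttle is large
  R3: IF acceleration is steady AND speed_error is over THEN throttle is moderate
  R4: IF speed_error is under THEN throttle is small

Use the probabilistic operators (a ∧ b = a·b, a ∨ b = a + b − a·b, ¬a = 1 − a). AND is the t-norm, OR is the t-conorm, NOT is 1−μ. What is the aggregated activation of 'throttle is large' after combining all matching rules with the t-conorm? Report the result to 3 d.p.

R1: (over=0.85 OR ¬steady=1−0.44=0.56) = 0.9340; AND[a·b] with ¬under=1−0.33=0.67 → w = 0.6258
R2: steady=0.44, under=0.33; AND[a·b] → w = 0.1452
R3: steady=0.44, over=0.85; AND[a·b] → w = 0.3740
R4: under=0.33 → w = 0.3300
Rules with consequent 'large': {R1, R2} → strengths 0.6258, 0.1452
Aggregate via t-conorm [a + b − a·b]: 0.6801

0.680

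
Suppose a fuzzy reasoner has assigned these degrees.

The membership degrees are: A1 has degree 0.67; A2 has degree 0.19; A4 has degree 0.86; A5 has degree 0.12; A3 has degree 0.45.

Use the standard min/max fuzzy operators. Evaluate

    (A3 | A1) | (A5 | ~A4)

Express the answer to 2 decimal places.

A3 | A1 = max(a, b) on (0.45, 0.67) = 0.67
~A4 = 1 − 0.86 = 0.14
A5 | ~A4 = max(a, b) on (0.12, 0.14) = 0.14
(A3 | A1) | (A5 | ~A4) = max(a, b) on (0.67, 0.14) = 0.67

0.67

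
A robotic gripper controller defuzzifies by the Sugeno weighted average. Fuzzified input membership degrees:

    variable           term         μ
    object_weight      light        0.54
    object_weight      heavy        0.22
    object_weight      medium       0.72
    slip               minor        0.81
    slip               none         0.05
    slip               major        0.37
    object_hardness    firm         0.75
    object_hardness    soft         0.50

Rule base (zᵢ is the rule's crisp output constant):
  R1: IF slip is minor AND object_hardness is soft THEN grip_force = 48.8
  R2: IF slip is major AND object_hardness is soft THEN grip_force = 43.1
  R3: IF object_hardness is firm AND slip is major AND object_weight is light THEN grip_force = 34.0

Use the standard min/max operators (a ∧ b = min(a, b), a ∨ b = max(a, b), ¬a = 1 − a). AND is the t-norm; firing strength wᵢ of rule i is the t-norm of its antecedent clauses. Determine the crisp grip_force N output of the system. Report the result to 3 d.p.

R1 (z=48.8): minor=0.81, soft=0.50; AND[min(a, b)] → w = 0.50
R2 (z=43.1): major=0.37, soft=0.50; AND[min(a, b)] → w = 0.37
R3 (z=34.0): firm=0.75, major=0.37, light=0.54; AND[min(a, b)] → w = 0.37
Weighted average = (0.50·48.8 + 0.37·43.1 + 0.37·34.0) / (0.50 + 0.37 + 0.37)
  = 52.9270 / 1.2400 = 42.683

42.683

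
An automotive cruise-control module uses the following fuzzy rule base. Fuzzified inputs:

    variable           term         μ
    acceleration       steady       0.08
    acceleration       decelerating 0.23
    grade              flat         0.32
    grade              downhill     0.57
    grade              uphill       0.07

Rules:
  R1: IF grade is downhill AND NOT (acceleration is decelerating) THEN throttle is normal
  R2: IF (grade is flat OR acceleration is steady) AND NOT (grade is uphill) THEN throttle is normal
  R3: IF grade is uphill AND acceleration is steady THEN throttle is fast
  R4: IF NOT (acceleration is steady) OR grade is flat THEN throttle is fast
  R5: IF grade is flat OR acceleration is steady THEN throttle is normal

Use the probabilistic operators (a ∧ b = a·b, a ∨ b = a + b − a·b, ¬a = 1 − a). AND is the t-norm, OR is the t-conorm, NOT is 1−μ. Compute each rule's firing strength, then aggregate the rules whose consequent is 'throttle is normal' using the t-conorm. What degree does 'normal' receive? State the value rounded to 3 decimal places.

R1: downhill=0.57, ¬decelerating=1−0.23=0.77; AND[a·b] → w = 0.4389
R2: (flat=0.32 OR steady=0.08) = 0.3744; AND[a·b] with ¬uphill=1−0.07=0.93 → w = 0.3482
R3: uphill=0.07, steady=0.08; AND[a·b] → w = 0.0056
R4: ¬steady=1−0.08=0.92, flat=0.32; OR[a + b − a·b] → w = 0.9456
R5: flat=0.32, steady=0.08; OR[a + b − a·b] → w = 0.3744
Rules with consequent 'normal': {R1, R2, R5} → strengths 0.4389, 0.3482, 0.3744
Aggregate via t-conorm [a + b − a·b]: 0.7712

0.771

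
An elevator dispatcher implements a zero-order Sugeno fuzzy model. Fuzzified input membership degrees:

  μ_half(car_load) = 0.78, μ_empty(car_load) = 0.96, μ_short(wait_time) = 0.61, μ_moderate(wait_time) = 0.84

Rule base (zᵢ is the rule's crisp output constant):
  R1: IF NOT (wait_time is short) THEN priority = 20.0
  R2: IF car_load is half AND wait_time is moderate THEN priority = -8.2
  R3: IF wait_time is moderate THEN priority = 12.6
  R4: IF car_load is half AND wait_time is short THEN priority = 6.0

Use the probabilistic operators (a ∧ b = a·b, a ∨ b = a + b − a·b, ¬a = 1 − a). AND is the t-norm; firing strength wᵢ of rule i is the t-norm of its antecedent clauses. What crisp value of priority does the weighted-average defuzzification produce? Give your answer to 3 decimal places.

R1 (z=20.0): ¬short=1−0.61=0.39 → w = 0.3900
R2 (z=-8.2): half=0.78, moderate=0.84; AND[a·b] → w = 0.6552
R3 (z=12.6): moderate=0.84 → w = 0.8400
R4 (z=6.0): half=0.78, short=0.61; AND[a·b] → w = 0.4758
Weighted average = (0.3900·20.0 + 0.6552·-8.2 + 0.8400·12.6 + 0.4758·6.0) / (0.3900 + 0.6552 + 0.8400 + 0.4758)
  = 15.8662 / 2.3610 = 6.720

6.720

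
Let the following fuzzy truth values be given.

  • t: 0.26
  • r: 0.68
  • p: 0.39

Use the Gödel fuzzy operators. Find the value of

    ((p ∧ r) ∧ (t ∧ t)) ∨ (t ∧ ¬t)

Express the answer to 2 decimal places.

p ∧ r = min(a, b) on (0.39, 0.68) = 0.39
t ∧ t = min(a, b) on (0.26, 0.26) = 0.26
(p ∧ r) ∧ (t ∧ t) = min(a, b) on (0.39, 0.26) = 0.26
¬t = 1 − 0.26 = 0.74
t ∧ ¬t = min(a, b) on (0.26, 0.74) = 0.26
((p ∧ r) ∧ (t ∧ t)) ∨ (t ∧ ¬t) = max(a, b) on (0.26, 0.26) = 0.26

0.26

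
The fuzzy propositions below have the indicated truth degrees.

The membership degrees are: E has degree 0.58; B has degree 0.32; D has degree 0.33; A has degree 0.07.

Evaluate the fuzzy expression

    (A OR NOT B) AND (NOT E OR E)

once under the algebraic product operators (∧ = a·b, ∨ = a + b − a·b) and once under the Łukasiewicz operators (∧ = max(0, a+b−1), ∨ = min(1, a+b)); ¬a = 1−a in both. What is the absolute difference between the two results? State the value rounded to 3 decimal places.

Under algebraic product:
  NOT B = 1 − 0.3200 = 0.6800
  A OR NOT B = a + b − a·b on (0.0700, 0.6800) = 0.7024
  NOT E = 1 − 0.5800 = 0.4200
  NOT E OR E = a + b − a·b on (0.4200, 0.5800) = 0.7564
  (A OR NOT B) AND (NOT E OR E) = a·b on (0.7024, 0.7564) = 0.5313
  → value = 0.5313
Under Łukasiewicz:
  NOT B = 1 − 0.32 = 0.68
  A OR NOT B = min(1, a+b) on (0.07, 0.68) = 0.75
  NOT E = 1 − 0.58 = 0.42
  NOT E OR E = min(1, a+b) on (0.42, 0.58) = 1.00
  (A OR NOT B) AND (NOT E OR E) = max(0, a+b−1) on (0.75, 1.00) = 0.75
  → value = 0.7500
|0.5313 − 0.7500| = 0.219

0.219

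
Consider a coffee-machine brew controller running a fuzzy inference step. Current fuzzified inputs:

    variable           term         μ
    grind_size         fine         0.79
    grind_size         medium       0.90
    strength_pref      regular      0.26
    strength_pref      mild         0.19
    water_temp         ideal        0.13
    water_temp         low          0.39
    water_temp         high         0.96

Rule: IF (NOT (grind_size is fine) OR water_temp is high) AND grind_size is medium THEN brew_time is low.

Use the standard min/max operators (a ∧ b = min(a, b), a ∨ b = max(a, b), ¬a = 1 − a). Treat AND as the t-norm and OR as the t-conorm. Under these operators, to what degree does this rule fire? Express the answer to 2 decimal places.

firing strength: (¬fine=1−0.79=0.21 OR high=0.96) = 0.96; AND[min(a, b)] with medium=0.90 → w = 0.90

0.90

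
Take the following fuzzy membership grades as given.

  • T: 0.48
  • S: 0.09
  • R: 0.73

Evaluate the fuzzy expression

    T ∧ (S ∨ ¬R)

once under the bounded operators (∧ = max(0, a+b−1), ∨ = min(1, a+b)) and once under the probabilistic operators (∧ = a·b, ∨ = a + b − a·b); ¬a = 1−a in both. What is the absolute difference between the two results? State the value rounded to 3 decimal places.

0.161

Under bounded:
  ¬R = 1 − 0.73 = 0.27
  S ∨ ¬R = min(1, a+b) on (0.09, 0.27) = 0.36
  T ∧ (S ∨ ¬R) = max(0, a+b−1) on (0.48, 0.36) = 0.00
  → value = 0.0000
Under probabilistic:
  ¬R = 1 − 0.7300 = 0.2700
  S ∨ ¬R = a + b − a·b on (0.0900, 0.2700) = 0.3357
  T ∧ (S ∨ ¬R) = a·b on (0.4800, 0.3357) = 0.1611
  → value = 0.1611
|0.0000 − 0.1611| = 0.161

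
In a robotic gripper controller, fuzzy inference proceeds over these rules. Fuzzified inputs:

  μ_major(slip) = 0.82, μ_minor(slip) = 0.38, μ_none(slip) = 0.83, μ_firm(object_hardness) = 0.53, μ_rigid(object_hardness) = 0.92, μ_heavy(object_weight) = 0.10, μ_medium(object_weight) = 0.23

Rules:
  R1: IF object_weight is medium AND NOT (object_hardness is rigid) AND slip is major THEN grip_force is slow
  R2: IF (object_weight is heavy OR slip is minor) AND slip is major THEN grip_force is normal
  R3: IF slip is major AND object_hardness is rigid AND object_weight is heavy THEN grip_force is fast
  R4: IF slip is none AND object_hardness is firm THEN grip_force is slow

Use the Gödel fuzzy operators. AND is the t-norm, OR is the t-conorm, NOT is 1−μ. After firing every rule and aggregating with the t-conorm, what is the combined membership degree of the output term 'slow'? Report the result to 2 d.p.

R1: medium=0.23, ¬rigid=1−0.92=0.08, major=0.82; AND[min(a, b)] → w = 0.08
R2: (heavy=0.10 OR minor=0.38) = 0.38; AND[min(a, b)] with major=0.82 → w = 0.38
R3: major=0.82, rigid=0.92, heavy=0.10; AND[min(a, b)] → w = 0.10
R4: none=0.83, firm=0.53; AND[min(a, b)] → w = 0.53
Rules with consequent 'slow': {R1, R4} → strengths 0.08, 0.53
Aggregate via t-conorm [max(a, b)]: 0.53

0.53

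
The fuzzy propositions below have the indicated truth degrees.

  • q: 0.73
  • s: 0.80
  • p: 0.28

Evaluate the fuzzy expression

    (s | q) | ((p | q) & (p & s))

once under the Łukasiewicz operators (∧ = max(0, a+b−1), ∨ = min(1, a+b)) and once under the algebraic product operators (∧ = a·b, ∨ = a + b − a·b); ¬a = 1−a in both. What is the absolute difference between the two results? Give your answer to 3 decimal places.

Under Łukasiewicz:
  s | q = min(1, a+b) on (0.80, 0.73) = 1.00
  p | q = min(1, a+b) on (0.28, 0.73) = 1.00
  p & s = max(0, a+b−1) on (0.28, 0.80) = 0.08
  (p | q) & (p & s) = max(0, a+b−1) on (1.00, 0.08) = 0.08
  (s | q) | ((p | q) & (p & s)) = min(1, a+b) on (1.00, 0.08) = 1.00
  → value = 1.0000
Under algebraic product:
  s | q = a + b − a·b on (0.8000, 0.7300) = 0.9460
  p | q = a + b − a·b on (0.2800, 0.7300) = 0.8056
  p & s = a·b on (0.2800, 0.8000) = 0.2240
  (p | q) & (p & s) = a·b on (0.8056, 0.2240) = 0.1805
  (s | q) | ((p | q) & (p & s)) = a + b − a·b on (0.9460, 0.1805) = 0.9557
  → value = 0.9557
|1.0000 − 0.9557| = 0.044

0.044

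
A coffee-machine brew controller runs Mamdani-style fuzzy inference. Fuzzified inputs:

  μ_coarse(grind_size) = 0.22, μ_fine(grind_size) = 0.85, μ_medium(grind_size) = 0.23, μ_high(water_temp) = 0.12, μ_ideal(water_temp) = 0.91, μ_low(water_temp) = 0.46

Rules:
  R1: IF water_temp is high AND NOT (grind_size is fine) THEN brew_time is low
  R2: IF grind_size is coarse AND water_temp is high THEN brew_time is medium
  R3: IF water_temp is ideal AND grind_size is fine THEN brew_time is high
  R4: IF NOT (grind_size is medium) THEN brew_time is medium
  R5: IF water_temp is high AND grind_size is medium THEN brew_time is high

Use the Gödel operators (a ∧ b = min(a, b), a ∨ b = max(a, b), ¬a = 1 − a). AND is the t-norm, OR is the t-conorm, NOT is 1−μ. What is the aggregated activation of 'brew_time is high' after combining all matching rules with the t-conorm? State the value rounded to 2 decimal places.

0.85

R1: high=0.12, ¬fine=1−0.85=0.15; AND[min(a, b)] → w = 0.12
R2: coarse=0.22, high=0.12; AND[min(a, b)] → w = 0.12
R3: ideal=0.91, fine=0.85; AND[min(a, b)] → w = 0.85
R4: ¬medium=1−0.23=0.77 → w = 0.77
R5: high=0.12, medium=0.23; AND[min(a, b)] → w = 0.12
Rules with consequent 'high': {R3, R5} → strengths 0.85, 0.12
Aggregate via t-conorm [max(a, b)]: 0.85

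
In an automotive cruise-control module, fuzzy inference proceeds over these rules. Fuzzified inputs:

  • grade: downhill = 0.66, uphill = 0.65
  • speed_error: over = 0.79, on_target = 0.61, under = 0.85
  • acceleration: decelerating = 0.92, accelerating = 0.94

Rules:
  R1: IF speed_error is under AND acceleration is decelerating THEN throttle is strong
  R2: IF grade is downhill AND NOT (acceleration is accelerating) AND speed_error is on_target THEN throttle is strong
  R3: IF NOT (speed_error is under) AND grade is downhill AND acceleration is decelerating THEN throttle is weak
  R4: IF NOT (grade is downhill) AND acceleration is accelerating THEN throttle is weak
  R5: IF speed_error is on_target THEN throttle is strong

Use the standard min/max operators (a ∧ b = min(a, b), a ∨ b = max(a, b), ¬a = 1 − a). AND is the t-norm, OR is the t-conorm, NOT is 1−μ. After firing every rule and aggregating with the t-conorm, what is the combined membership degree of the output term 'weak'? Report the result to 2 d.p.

R1: under=0.85, decelerating=0.92; AND[min(a, b)] → w = 0.85
R2: downhill=0.66, ¬accelerating=1−0.94=0.06, on_target=0.61; AND[min(a, b)] → w = 0.06
R3: ¬under=1−0.85=0.15, downhill=0.66, decelerating=0.92; AND[min(a, b)] → w = 0.15
R4: ¬downhill=1−0.66=0.34, accelerating=0.94; AND[min(a, b)] → w = 0.34
R5: on_target=0.61 → w = 0.61
Rules with consequent 'weak': {R3, R4} → strengths 0.15, 0.34
Aggregate via t-conorm [max(a, b)]: 0.34

0.34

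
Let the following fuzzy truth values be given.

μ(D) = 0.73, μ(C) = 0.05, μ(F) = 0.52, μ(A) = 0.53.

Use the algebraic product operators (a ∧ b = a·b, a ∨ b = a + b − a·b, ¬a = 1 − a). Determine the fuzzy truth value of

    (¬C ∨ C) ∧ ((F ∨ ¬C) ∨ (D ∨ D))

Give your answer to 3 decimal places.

¬C = 1 − 0.0500 = 0.9500
¬C ∨ C = a + b − a·b on (0.9500, 0.0500) = 0.9525
¬C = 1 − 0.0500 = 0.9500
F ∨ ¬C = a + b − a·b on (0.5200, 0.9500) = 0.9760
D ∨ D = a + b − a·b on (0.7300, 0.7300) = 0.9271
(F ∨ ¬C) ∨ (D ∨ D) = a + b − a·b on (0.9760, 0.9271) = 0.9983
(¬C ∨ C) ∧ ((F ∨ ¬C) ∨ (D ∨ D)) = a·b on (0.9525, 0.9983) = 0.9508

0.951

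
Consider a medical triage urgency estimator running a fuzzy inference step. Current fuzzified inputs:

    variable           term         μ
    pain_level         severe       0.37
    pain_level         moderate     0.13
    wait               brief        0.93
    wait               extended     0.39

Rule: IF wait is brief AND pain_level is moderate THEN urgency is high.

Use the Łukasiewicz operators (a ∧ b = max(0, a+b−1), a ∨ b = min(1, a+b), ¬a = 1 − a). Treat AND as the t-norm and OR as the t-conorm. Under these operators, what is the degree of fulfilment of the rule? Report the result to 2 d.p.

0.06

firing strength: brief=0.93, moderate=0.13; AND[max(0, a+b−1)] → w = 0.06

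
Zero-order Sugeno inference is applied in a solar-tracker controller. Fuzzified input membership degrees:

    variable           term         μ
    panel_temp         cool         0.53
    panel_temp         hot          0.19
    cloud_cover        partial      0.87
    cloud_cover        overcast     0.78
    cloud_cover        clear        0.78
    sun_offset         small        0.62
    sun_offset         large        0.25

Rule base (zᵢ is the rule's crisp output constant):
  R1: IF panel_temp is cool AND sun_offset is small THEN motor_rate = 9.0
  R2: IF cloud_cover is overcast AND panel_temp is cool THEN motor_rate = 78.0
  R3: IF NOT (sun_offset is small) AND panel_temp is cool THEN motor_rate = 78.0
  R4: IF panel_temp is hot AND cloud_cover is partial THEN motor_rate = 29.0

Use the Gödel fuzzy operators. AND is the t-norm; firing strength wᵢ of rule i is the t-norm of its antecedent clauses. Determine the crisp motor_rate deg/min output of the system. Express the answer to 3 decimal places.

49.853

R1 (z=9.0): cool=0.53, small=0.62; AND[min(a, b)] → w = 0.53
R2 (z=78.0): overcast=0.78, cool=0.53; AND[min(a, b)] → w = 0.53
R3 (z=78.0): ¬small=1−0.62=0.38, cool=0.53; AND[min(a, b)] → w = 0.38
R4 (z=29.0): hot=0.19, partial=0.87; AND[min(a, b)] → w = 0.19
Weighted average = (0.53·9.0 + 0.53·78.0 + 0.38·78.0 + 0.19·29.0) / (0.53 + 0.53 + 0.38 + 0.19)
  = 81.2600 / 1.6300 = 49.853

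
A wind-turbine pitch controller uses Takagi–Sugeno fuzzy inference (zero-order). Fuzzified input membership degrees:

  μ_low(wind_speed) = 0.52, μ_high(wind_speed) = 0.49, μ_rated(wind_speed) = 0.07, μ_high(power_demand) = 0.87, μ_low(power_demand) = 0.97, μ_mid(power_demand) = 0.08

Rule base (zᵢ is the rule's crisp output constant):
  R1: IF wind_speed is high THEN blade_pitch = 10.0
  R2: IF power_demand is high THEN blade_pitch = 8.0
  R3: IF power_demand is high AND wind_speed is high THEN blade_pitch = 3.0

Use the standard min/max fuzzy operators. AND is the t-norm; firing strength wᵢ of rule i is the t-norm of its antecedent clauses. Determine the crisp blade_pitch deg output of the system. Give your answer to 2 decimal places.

R1 (z=10.0): high=0.49 → w = 0.49
R2 (z=8.0): high=0.87 → w = 0.87
R3 (z=3.0): high=0.87, high=0.49; AND[min(a, b)] → w = 0.49
Weighted average = (0.49·10.0 + 0.87·8.0 + 0.49·3.0) / (0.49 + 0.87 + 0.49)
  = 13.3300 / 1.8500 = 7.21

7.21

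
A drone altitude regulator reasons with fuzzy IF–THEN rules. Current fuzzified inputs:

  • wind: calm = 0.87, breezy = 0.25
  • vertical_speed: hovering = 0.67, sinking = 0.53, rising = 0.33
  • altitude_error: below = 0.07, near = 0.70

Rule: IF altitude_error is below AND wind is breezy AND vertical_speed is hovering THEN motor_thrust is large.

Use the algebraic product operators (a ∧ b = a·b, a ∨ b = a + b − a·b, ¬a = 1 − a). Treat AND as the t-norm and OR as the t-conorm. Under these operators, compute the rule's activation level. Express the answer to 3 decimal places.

firing strength: below=0.07, breezy=0.25, hovering=0.67; AND[a·b] → w = 0.0117

0.012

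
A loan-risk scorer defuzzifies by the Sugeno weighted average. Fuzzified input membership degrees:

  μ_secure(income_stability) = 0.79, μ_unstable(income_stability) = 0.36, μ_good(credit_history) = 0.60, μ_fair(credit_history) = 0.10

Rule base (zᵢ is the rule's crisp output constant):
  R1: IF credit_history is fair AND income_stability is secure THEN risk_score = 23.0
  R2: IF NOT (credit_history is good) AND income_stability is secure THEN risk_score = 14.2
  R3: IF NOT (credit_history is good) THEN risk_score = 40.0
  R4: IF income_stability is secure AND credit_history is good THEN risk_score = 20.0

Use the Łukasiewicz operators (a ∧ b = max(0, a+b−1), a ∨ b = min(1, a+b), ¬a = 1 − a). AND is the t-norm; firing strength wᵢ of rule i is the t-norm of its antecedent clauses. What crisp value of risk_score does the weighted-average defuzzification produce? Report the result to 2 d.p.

27.04

R1 (z=23.0): fair=0.10, secure=0.79; AND[max(0, a+b−1)] → w = 0.00
R2 (z=14.2): ¬good=1−0.60=0.40, secure=0.79; AND[max(0, a+b−1)] → w = 0.19
R3 (z=40.0): ¬good=1−0.60=0.40 → w = 0.40
R4 (z=20.0): secure=0.79, good=0.60; AND[max(0, a+b−1)] → w = 0.39
Weighted average = (0.00·23.0 + 0.19·14.2 + 0.40·40.0 + 0.39·20.0) / (0.00 + 0.19 + 0.40 + 0.39)
  = 26.4980 / 0.9800 = 27.04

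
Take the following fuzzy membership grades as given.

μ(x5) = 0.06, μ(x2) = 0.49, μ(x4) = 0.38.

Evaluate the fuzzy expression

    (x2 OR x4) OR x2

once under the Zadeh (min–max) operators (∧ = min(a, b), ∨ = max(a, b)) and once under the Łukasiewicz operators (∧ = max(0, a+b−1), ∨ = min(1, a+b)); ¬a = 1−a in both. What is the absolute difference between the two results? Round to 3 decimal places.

Under Zadeh (min–max):
  x2 OR x4 = max(a, b) on (0.49, 0.38) = 0.49
  (x2 OR x4) OR x2 = max(a, b) on (0.49, 0.49) = 0.49
  → value = 0.4900
Under Łukasiewicz:
  x2 OR x4 = min(1, a+b) on (0.49, 0.38) = 0.87
  (x2 OR x4) OR x2 = min(1, a+b) on (0.87, 0.49) = 1.00
  → value = 1.0000
|0.4900 − 1.0000| = 0.510

0.510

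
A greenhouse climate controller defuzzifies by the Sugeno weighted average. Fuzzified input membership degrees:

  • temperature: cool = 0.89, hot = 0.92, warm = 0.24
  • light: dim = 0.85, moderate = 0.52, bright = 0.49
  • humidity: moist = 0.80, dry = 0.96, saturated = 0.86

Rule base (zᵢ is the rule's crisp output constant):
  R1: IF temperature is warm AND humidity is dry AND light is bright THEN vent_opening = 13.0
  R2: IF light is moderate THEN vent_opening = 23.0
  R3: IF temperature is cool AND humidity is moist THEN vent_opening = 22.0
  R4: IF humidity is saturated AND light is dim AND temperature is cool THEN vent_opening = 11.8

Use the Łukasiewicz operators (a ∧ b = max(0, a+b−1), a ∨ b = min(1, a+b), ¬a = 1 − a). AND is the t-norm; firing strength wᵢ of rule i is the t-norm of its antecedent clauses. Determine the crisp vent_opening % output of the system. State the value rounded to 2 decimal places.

R1 (z=13.0): warm=0.24, dry=0.96, bright=0.49; AND[max(0, a+b−1)] → w = 0.00
R2 (z=23.0): moderate=0.52 → w = 0.52
R3 (z=22.0): cool=0.89, moist=0.80; AND[max(0, a+b−1)] → w = 0.69
R4 (z=11.8): saturated=0.86, dim=0.85, cool=0.89; AND[max(0, a+b−1)] → w = 0.60
Weighted average = (0.00·13.0 + 0.52·23.0 + 0.69·22.0 + 0.60·11.8) / (0.00 + 0.52 + 0.69 + 0.60)
  = 34.2200 / 1.8100 = 18.91

18.91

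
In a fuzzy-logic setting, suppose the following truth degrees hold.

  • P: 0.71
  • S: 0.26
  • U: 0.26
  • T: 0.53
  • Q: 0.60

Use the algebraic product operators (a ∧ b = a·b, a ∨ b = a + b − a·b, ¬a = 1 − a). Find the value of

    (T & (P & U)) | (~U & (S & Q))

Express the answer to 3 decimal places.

P & U = a·b on (0.7100, 0.2600) = 0.1846
T & (P & U) = a·b on (0.5300, 0.1846) = 0.0978
~U = 1 − 0.2600 = 0.7400
S & Q = a·b on (0.2600, 0.6000) = 0.1560
~U & (S & Q) = a·b on (0.7400, 0.1560) = 0.1154
(T & (P & U)) | (~U & (S & Q)) = a + b − a·b on (0.0978, 0.1154) = 0.2020

0.202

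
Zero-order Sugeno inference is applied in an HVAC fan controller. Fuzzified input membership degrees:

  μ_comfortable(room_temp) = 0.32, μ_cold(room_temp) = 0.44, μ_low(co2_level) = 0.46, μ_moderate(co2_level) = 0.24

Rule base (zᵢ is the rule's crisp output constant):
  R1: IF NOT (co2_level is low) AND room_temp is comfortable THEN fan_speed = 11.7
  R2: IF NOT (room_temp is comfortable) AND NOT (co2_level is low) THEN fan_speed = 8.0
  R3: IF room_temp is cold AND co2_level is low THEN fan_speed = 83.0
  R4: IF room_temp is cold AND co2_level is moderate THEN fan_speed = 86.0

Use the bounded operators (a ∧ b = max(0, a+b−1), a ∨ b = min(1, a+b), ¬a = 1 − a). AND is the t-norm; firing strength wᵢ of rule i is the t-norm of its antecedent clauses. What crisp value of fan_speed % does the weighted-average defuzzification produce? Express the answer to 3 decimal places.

R1 (z=11.7): ¬low=1−0.46=0.54, comfortable=0.32; AND[max(0, a+b−1)] → w = 0.00
R2 (z=8.0): ¬comfortable=1−0.32=0.68, ¬low=1−0.46=0.54; AND[max(0, a+b−1)] → w = 0.22
R3 (z=83.0): cold=0.44, low=0.46; AND[max(0, a+b−1)] → w = 0.00
R4 (z=86.0): cold=0.44, moderate=0.24; AND[max(0, a+b−1)] → w = 0.00
Weighted average = (0.00·11.7 + 0.22·8.0 + 0.00·83.0 + 0.00·86.0) / (0.00 + 0.22 + 0.00 + 0.00)
  = 1.7600 / 0.2200 = 8.000

8.000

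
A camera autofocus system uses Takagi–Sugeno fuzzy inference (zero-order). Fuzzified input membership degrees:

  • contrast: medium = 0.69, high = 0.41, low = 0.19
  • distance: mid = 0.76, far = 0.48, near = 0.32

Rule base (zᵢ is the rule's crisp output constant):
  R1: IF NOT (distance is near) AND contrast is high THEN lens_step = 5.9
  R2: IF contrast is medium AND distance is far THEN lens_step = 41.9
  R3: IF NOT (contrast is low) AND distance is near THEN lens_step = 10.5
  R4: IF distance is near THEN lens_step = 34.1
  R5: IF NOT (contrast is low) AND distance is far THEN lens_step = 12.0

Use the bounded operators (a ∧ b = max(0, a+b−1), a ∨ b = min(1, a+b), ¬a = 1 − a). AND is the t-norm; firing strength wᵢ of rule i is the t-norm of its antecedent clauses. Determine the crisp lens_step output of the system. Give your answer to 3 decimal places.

R1 (z=5.9): ¬near=1−0.32=0.68, high=0.41; AND[max(0, a+b−1)] → w = 0.09
R2 (z=41.9): medium=0.69, far=0.48; AND[max(0, a+b−1)] → w = 0.17
R3 (z=10.5): ¬low=1−0.19=0.81, near=0.32; AND[max(0, a+b−1)] → w = 0.13
R4 (z=34.1): near=0.32 → w = 0.32
R5 (z=12.0): ¬low=1−0.19=0.81, far=0.48; AND[max(0, a+b−1)] → w = 0.29
Weighted average = (0.09·5.9 + 0.17·41.9 + 0.13·10.5 + 0.32·34.1 + 0.29·12.0) / (0.09 + 0.17 + 0.13 + 0.32 + 0.29)
  = 23.4110 / 1.0000 = 23.411

23.411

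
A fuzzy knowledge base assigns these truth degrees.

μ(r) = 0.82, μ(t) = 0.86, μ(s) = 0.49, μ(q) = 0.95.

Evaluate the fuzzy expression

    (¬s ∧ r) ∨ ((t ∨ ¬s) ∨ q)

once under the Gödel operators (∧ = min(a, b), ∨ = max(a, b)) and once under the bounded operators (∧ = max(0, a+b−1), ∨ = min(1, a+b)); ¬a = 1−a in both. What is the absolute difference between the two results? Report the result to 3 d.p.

Under Gödel:
  ¬s = 1 − 0.49 = 0.51
  ¬s ∧ r = min(a, b) on (0.51, 0.82) = 0.51
  ¬s = 1 − 0.49 = 0.51
  t ∨ ¬s = max(a, b) on (0.86, 0.51) = 0.86
  (t ∨ ¬s) ∨ q = max(a, b) on (0.86, 0.95) = 0.95
  (¬s ∧ r) ∨ ((t ∨ ¬s) ∨ q) = max(a, b) on (0.51, 0.95) = 0.95
  → value = 0.9500
Under bounded:
  ¬s = 1 − 0.49 = 0.51
  ¬s ∧ r = max(0, a+b−1) on (0.51, 0.82) = 0.33
  ¬s = 1 − 0.49 = 0.51
  t ∨ ¬s = min(1, a+b) on (0.86, 0.51) = 1.00
  (t ∨ ¬s) ∨ q = min(1, a+b) on (1.00, 0.95) = 1.00
  (¬s ∧ r) ∨ ((t ∨ ¬s) ∨ q) = min(1, a+b) on (0.33, 1.00) = 1.00
  → value = 1.0000
|0.9500 − 1.0000| = 0.050

0.050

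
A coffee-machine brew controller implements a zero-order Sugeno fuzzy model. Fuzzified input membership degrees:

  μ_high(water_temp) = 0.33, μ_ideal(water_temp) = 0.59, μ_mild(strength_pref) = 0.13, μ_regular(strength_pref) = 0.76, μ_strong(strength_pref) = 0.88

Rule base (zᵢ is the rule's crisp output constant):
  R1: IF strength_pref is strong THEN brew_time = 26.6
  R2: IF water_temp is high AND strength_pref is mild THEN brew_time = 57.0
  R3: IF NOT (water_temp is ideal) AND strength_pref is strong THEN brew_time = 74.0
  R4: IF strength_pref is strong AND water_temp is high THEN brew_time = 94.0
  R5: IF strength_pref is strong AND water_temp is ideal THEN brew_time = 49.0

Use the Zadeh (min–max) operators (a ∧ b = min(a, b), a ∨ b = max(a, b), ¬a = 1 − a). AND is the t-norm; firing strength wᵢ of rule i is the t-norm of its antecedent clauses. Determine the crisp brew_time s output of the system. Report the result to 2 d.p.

51.75

R1 (z=26.6): strong=0.88 → w = 0.88
R2 (z=57.0): high=0.33, mild=0.13; AND[min(a, b)] → w = 0.13
R3 (z=74.0): ¬ideal=1−0.59=0.41, strong=0.88; AND[min(a, b)] → w = 0.41
R4 (z=94.0): strong=0.88, high=0.33; AND[min(a, b)] → w = 0.33
R5 (z=49.0): strong=0.88, ideal=0.59; AND[min(a, b)] → w = 0.59
Weighted average = (0.88·26.6 + 0.13·57.0 + 0.41·74.0 + 0.33·94.0 + 0.59·49.0) / (0.88 + 0.13 + 0.41 + 0.33 + 0.59)
  = 121.0880 / 2.3400 = 51.75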